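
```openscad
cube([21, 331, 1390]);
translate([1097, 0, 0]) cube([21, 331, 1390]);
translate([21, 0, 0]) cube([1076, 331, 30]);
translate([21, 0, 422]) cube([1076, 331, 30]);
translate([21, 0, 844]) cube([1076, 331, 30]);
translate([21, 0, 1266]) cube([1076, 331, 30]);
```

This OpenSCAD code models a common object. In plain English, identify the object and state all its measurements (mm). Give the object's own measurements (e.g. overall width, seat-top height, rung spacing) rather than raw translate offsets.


An open bookshelf. Two side panels, each 21 mm thick, 331 mm deep and 1390 mm tall, stand 1118 mm apart (outside-to-outside). Between them sit 4 shelves, each 30 mm thick and 331 mm deep, spanning the full gap between the sides. The bottom shelf rests on the floor (its underside at z = 0) and the clear gap between one shelf's top and the next shelf's underside is 392 mm.


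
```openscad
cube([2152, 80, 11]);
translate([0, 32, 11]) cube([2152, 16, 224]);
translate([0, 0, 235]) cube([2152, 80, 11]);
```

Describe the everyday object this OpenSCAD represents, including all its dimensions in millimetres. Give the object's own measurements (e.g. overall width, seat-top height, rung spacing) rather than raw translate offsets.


An I-beam lying along x, 2152 mm long. Overall section height 246 mm. Two flanges 80 mm wide (y) and 11 mm thick, one on the floor and one at the top; a web 16 mm thick runs between them, centred on the flange width.


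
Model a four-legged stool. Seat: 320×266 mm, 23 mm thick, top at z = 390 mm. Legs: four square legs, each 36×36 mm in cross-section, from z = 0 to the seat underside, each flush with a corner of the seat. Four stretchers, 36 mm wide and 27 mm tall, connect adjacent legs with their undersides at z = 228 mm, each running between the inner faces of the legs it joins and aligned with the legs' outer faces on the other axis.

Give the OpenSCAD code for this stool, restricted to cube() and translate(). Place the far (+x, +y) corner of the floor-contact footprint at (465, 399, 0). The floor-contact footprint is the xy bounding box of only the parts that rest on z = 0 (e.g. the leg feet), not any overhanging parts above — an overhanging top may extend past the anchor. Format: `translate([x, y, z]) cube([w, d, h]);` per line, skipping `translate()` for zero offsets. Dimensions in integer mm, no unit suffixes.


// leg_h = 390 - 23 = 367
// stretcher span = 320 - 2*36 = 248
translate([145, 133, 367]) cube([320, 266, 23]);
translate([145, 133, 0]) cube([36, 36, 367]);
translate([429, 133, 0]) cube([36, 36, 367]);
translate([145, 363, 0]) cube([36, 36, 367]);
translate([429, 363, 0]) cube([36, 36, 367]);
translate([181, 133, 228]) cube([248, 36, 27]);
translate([181, 363, 228]) cube([248, 36, 27]);
translate([145, 169, 228]) cube([36, 194, 27]);
translate([429, 169, 228]) cube([36, 194, 27]);


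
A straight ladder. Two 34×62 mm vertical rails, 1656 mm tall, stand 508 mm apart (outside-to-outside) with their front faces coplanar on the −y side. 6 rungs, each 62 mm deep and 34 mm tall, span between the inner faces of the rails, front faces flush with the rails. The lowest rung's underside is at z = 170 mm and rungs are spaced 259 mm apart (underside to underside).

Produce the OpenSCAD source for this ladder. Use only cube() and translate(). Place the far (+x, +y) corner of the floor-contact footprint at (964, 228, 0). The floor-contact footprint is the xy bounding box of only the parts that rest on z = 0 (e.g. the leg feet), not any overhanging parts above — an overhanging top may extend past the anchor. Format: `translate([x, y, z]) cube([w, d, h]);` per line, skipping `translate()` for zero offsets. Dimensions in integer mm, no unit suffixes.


translate([456, 166, 0]) cube([34, 62, 1656]);
translate([930, 166, 0]) cube([34, 62, 1656]);
translate([490, 166, 170]) cube([440, 62, 34]);
translate([490, 166, 429]) cube([440, 62, 34]);
translate([490, 166, 688]) cube([440, 62, 34]);
translate([490, 166, 947]) cube([440, 62, 34]);
translate([490, 166, 1206]) cube([440, 62, 34]);
translate([490, 166, 1465]) cube([440, 62, 34]);


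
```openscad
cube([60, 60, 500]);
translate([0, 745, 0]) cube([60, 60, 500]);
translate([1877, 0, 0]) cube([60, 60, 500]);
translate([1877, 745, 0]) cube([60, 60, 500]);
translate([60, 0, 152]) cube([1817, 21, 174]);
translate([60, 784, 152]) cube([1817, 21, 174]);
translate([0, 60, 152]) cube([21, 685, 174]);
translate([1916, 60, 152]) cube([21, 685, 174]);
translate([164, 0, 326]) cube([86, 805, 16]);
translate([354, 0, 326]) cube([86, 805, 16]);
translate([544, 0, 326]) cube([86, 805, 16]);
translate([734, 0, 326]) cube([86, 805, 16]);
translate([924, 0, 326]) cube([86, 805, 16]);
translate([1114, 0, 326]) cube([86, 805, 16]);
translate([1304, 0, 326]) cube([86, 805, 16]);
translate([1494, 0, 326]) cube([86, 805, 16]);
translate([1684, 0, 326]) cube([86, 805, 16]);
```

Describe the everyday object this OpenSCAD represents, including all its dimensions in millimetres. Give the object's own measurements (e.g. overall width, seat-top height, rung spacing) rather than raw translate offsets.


A bed frame 1937 mm long (x) by 805 mm wide (y). Four 60×60 mm corner posts, 500 mm tall, at the corners of the footprint. Four rails of 21 mm thickness and 174 mm height run between adjacent posts with their undersides at z = 152 mm, their outer faces flush with the outside of the frame (the two x-running rails run between the posts' inner faces; the two y-running rails run between the posts' inner faces). 9 slats, each 86 mm wide (x) and 16 mm thick, lie across the top of the two x-running rails, running the full 805 mm width of the frame in y; along x they sit between the end posts with a 104 mm gap after the −x posts and between neighbouring slats, leaving 107 mm before the +x posts.


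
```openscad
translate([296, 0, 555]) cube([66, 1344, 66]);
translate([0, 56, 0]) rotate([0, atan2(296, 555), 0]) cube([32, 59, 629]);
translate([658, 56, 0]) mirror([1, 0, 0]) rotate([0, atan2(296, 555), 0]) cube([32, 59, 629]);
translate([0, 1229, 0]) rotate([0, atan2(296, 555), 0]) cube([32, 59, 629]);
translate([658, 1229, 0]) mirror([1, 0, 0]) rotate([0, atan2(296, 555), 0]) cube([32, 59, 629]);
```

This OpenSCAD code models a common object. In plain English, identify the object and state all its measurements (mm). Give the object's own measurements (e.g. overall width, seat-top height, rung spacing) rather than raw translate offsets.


A sawhorse. A 66×1344×66 mm beam (x, y, z) sits on two A-frame leg pairs. Each pair is two raked legs of 32×59 mm section (59 mm along y) splaying symmetrically in x. Each leg rises 555 mm vertically over 296 mm of horizontal reach and is 629 mm long along its own axis. Every leg's outer bottom edge rests on the floor and its outer top edge meets a bottom edge of the beam — the left legs (tilting toward +x) meet the beam's −x bottom edge, the right legs (their mirror images, tilting toward −x) meet its +x bottom edge — so the leg tops tuck under the beam, the beam's underside is 555 mm above the floor, and the feet are 658 mm apart outside-to-outside with the beam centred between them. The two leg pairs are set in 56 mm from either end of the beam.


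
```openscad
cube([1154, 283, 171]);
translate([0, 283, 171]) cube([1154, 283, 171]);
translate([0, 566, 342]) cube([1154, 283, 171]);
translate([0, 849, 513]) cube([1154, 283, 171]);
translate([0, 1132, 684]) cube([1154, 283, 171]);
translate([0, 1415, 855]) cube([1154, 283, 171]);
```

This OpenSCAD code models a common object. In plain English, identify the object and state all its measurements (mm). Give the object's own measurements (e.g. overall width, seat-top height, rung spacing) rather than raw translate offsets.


A straight staircase of 6 solid steps. Each step is 1154 mm wide (x), 283 mm deep (y, the going) and 171 mm tall (the rise). The first step rests on the floor; each subsequent step sits one going further in +y and one rise higher in +z, directly behind and above the previous step with no overlap.


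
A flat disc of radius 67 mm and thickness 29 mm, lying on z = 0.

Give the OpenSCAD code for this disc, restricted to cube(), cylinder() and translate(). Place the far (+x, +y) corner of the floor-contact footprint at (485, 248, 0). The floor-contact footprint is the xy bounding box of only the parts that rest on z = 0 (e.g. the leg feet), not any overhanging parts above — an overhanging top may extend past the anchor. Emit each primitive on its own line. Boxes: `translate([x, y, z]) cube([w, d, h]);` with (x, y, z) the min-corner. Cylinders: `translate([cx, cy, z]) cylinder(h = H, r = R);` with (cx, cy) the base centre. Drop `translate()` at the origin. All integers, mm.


translate([418, 181, 0]) cylinder(h = 29, r = 67);


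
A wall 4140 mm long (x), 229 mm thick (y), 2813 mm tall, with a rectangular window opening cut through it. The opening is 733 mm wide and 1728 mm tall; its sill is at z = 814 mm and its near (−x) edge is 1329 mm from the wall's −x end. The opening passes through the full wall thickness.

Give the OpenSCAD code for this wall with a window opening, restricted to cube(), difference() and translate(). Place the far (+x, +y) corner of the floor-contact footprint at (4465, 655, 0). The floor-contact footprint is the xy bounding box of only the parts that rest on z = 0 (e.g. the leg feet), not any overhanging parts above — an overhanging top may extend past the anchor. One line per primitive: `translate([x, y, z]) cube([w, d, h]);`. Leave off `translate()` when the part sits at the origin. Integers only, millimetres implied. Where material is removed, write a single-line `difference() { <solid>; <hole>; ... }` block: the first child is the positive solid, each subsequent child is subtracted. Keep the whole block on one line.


difference() { translate([325, 426, 0]) cube([4140, 229, 2813]); translate([1654, 426, 814]) cube([733, 229, 1728]); }


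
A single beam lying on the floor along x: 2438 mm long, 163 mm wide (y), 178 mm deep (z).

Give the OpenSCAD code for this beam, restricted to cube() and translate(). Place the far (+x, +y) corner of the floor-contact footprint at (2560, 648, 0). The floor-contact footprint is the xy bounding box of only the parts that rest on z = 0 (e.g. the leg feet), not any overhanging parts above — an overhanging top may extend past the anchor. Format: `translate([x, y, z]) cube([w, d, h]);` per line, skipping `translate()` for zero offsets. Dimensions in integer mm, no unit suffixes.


translate([122, 485, 0]) cube([2438, 163, 178]);


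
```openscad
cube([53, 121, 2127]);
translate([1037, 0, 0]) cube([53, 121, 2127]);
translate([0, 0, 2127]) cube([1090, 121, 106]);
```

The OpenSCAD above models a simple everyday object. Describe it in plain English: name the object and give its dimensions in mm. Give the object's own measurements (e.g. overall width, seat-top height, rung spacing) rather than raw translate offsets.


A door frame. The clear opening is 984 mm wide and 2127 mm high. Two 53 mm wide jambs, 121 mm deep, stand either side of the opening from the floor to the top of the opening. A 106 mm thick head sits across the top of both jambs, spanning the full outside width of the frame.


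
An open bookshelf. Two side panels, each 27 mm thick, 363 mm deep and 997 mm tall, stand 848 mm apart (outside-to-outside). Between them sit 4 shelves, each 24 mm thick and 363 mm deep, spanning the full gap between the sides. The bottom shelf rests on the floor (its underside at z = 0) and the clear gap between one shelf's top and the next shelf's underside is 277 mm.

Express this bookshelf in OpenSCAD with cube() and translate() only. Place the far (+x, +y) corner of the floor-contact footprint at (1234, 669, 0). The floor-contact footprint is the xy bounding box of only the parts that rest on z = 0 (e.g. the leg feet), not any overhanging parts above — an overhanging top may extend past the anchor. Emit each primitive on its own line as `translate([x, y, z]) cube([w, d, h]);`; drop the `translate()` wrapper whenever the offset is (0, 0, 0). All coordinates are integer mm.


translate([386, 306, 0]) cube([27, 363, 997]);
translate([1207, 306, 0]) cube([27, 363, 997]);
translate([413, 306, 0]) cube([794, 363, 24]);
translate([413, 306, 301]) cube([794, 363, 24]);
translate([413, 306, 602]) cube([794, 363, 24]);
translate([413, 306, 903]) cube([794, 363, 24]);


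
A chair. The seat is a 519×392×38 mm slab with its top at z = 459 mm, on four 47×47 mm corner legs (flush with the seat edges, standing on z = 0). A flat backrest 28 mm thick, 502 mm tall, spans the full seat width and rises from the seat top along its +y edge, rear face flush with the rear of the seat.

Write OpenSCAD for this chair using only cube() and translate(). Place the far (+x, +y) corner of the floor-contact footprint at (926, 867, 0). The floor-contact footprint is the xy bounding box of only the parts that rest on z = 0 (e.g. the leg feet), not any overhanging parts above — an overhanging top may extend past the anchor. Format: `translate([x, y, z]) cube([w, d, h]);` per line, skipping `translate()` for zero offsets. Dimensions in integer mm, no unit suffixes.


// leg_h = 459 - 38 = 421
translate([407, 475, 421]) cube([519, 392, 38]);
translate([407, 475, 0]) cube([47, 47, 421]);
translate([879, 475, 0]) cube([47, 47, 421]);
translate([407, 820, 0]) cube([47, 47, 421]);
translate([879, 820, 0]) cube([47, 47, 421]);
translate([407, 839, 459]) cube([519, 28, 502]);


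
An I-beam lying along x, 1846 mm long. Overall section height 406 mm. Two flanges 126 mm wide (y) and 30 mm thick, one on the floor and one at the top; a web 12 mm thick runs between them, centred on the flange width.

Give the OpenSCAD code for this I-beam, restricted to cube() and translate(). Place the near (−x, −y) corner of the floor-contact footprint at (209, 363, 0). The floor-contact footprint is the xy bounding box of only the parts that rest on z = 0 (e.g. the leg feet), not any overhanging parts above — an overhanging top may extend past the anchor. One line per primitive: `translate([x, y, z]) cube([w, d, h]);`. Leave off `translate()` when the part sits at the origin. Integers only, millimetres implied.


translate([209, 363, 0]) cube([1846, 126, 30]);
translate([209, 420, 30]) cube([1846, 12, 346]);
translate([209, 363, 376]) cube([1846, 126, 30]);


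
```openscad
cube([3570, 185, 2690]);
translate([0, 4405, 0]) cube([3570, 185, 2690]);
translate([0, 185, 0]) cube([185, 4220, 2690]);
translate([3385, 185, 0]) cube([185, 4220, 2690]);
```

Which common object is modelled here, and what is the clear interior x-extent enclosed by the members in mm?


A house (or room) frame. The interior width is 3200 mm.

Four 2690 mm walls enclosing a rectangle with no floor or roof — a room or house frame. Outside width is 3570 mm and wall thickness is 185 mm, so the interior width is 3570 − 2 × 185 = 3200 mm.


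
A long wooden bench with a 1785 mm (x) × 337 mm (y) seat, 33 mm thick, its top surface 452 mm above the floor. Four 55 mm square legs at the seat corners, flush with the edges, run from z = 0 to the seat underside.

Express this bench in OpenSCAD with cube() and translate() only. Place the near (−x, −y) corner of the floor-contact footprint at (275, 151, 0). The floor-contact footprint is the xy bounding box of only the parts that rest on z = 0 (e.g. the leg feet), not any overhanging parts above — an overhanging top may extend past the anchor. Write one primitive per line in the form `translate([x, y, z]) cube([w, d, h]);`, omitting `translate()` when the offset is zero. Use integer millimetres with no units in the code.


// leg_h = 452 − 33 = 419
translate([275, 151, 419]) cube([1785, 337, 33]);
translate([275, 151, 0]) cube([55, 55, 419]);
translate([275, 433, 0]) cube([55, 55, 419]);
translate([2005, 151, 0]) cube([55, 55, 419]);
translate([2005, 433, 0]) cube([55, 55, 419]);


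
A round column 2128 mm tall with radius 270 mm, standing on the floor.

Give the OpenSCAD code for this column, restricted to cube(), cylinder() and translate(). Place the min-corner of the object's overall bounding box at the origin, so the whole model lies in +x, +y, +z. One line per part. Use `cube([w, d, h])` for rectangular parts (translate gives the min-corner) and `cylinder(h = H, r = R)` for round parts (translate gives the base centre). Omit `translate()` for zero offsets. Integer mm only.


translate([270, 270, 0]) cylinder(h = 2128, r = 270);


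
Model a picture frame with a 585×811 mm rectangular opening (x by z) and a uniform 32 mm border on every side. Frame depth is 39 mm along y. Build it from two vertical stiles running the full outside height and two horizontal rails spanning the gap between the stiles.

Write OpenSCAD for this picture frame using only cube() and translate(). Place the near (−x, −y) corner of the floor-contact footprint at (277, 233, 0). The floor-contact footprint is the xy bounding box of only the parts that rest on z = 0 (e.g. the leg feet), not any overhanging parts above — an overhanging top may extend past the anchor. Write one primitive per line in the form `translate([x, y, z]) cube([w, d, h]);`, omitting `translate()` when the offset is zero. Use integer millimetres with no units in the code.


translate([277, 233, 0]) cube([32, 39, 875]);
translate([894, 233, 0]) cube([32, 39, 875]);
translate([309, 233, 0]) cube([585, 39, 32]);
translate([309, 233, 843]) cube([585, 39, 32]);


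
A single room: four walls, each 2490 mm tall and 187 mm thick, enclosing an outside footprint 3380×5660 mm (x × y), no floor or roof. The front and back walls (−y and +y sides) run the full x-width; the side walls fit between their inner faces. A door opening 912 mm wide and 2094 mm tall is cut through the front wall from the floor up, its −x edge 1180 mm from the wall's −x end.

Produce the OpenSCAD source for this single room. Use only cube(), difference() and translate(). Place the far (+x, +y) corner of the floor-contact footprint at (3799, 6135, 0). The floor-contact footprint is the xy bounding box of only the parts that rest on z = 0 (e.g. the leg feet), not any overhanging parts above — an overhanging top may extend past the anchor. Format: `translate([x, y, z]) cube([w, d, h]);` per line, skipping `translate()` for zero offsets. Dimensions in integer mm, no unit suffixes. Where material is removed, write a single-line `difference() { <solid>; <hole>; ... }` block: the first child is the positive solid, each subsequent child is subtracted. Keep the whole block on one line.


difference() { translate([419, 475, 0]) cube([3380, 187, 2490]); translate([1599, 475, 0]) cube([912, 187, 2094]); }
translate([419, 5948, 0]) cube([3380, 187, 2490]);
translate([419, 662, 0]) cube([187, 5286, 2490]);
translate([3612, 662, 0]) cube([187, 5286, 2490]);


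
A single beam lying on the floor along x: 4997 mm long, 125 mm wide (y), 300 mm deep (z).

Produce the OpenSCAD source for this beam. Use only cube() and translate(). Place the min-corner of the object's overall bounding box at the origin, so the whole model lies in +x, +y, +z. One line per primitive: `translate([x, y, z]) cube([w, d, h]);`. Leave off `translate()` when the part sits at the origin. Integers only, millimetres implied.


cube([4997, 125, 300]);


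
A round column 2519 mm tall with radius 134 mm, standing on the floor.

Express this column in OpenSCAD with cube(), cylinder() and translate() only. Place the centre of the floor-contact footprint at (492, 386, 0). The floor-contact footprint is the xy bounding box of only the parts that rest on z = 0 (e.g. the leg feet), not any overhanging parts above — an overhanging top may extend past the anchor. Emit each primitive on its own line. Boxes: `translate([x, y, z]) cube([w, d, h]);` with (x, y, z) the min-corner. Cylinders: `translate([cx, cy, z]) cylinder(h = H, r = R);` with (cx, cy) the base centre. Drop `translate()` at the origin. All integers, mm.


translate([492, 386, 0]) cylinder(h = 2519, r = 134);


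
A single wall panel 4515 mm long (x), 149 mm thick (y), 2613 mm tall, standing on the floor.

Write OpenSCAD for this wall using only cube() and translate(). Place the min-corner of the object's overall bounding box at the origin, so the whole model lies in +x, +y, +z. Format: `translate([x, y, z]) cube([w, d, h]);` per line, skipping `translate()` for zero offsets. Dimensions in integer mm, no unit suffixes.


cube([4515, 149, 2613]);


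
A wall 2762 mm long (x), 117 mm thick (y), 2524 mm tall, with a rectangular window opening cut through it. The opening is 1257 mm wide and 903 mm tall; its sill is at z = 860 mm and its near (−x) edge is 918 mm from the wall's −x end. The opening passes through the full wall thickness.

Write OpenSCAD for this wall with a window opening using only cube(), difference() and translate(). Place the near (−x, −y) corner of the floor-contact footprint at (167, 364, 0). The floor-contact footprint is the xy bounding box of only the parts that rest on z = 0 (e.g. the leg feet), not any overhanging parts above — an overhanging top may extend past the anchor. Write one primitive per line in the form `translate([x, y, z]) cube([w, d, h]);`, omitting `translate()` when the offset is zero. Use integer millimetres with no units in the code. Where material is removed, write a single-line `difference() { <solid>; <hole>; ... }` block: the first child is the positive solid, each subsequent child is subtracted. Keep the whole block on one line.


difference() { translate([167, 364, 0]) cube([2762, 117, 2524]); translate([1085, 364, 860]) cube([1257, 117, 903]); }


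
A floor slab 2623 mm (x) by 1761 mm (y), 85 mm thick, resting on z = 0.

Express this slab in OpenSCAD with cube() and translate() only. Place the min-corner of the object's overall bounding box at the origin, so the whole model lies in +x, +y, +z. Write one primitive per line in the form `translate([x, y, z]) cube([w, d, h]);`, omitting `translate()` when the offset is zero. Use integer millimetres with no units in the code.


cube([2623, 1761, 85]);


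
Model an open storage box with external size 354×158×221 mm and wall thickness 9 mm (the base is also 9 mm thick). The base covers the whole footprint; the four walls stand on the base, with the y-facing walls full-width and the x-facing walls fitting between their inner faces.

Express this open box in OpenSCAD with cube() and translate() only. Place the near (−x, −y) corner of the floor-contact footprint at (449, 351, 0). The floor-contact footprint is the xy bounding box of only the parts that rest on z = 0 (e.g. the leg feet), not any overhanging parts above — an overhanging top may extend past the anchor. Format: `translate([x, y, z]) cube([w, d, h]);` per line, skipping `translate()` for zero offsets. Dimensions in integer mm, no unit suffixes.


translate([449, 351, 0]) cube([354, 158, 9]);
translate([449, 351, 9]) cube([354, 9, 212]);
translate([449, 500, 9]) cube([354, 9, 212]);
translate([449, 360, 9]) cube([9, 140, 212]);
translate([794, 360, 9]) cube([9, 140, 212]);


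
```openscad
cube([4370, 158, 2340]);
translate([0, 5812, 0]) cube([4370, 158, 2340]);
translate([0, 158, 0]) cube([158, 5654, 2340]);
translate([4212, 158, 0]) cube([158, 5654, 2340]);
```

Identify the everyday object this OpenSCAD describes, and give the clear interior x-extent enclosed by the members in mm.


A house (or room) frame. The interior width is 4054 mm.

Four 2340 mm walls enclosing a rectangle with no floor or roof — a room or house frame. Outside width is 4370 mm and wall thickness is 158 mm, so the interior width is 4370 − 2 × 158 = 4054 mm.


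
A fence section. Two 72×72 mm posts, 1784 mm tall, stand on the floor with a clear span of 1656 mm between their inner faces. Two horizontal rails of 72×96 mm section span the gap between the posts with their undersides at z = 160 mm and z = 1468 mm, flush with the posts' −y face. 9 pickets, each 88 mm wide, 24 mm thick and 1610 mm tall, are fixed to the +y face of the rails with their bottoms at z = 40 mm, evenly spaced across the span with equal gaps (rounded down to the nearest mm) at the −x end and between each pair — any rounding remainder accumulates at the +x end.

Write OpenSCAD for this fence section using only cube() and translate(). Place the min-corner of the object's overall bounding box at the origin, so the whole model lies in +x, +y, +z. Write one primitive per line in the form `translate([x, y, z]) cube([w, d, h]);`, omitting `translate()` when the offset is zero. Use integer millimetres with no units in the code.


cube([72, 72, 1784]);
translate([1728, 0, 0]) cube([72, 72, 1784]);
translate([72, 0, 160]) cube([1656, 72, 96]);
translate([72, 0, 1468]) cube([1656, 72, 96]);
translate([158, 72, 40]) cube([88, 24, 1610]);
translate([332, 72, 40]) cube([88, 24, 1610]);
translate([506, 72, 40]) cube([88, 24, 1610]);
translate([680, 72, 40]) cube([88, 24, 1610]);
translate([854, 72, 40]) cube([88, 24, 1610]);
translate([1028, 72, 40]) cube([88, 24, 1610]);
translate([1202, 72, 40]) cube([88, 24, 1610]);
translate([1376, 72, 40]) cube([88, 24, 1610]);
translate([1550, 72, 40]) cube([88, 24, 1610]);


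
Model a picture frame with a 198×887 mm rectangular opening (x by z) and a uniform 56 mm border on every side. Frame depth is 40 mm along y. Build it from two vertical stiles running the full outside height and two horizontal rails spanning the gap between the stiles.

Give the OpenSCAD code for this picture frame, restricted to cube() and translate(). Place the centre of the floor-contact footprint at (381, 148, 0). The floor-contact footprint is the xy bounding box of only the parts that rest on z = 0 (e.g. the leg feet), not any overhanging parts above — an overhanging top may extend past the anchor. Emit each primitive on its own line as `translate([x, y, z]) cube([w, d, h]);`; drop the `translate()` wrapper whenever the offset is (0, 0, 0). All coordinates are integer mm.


translate([226, 128, 0]) cube([56, 40, 999]);
translate([480, 128, 0]) cube([56, 40, 999]);
translate([282, 128, 0]) cube([198, 40, 56]);
translate([282, 128, 943]) cube([198, 40, 56]);


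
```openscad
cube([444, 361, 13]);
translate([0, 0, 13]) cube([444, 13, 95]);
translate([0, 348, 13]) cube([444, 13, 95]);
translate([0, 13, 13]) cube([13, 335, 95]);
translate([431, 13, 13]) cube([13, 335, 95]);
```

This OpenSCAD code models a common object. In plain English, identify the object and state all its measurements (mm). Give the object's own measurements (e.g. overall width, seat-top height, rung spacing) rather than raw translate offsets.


An open-topped rectangular box: outside dimensions 444×361×108 mm, with a uniform wall and base thickness of 13 mm. The base is a full 444×361 slab on the floor; four walls sit on top of the base. The front and back walls (the −y and +y sides) span the full width; the two side walls fit between them.


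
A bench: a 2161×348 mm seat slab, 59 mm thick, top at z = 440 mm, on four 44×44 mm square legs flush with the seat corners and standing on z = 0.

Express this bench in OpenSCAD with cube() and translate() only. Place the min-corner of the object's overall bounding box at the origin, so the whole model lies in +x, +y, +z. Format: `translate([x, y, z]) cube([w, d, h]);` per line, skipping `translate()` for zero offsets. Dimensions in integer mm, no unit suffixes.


// leg_h = 440 − 59 = 381
translate([0, 0, 381]) cube([2161, 348, 59]);
cube([44, 44, 381]);
translate([0, 304, 0]) cube([44, 44, 381]);
translate([2117, 0, 0]) cube([44, 44, 381]);
translate([2117, 304, 0]) cube([44, 44, 381]);


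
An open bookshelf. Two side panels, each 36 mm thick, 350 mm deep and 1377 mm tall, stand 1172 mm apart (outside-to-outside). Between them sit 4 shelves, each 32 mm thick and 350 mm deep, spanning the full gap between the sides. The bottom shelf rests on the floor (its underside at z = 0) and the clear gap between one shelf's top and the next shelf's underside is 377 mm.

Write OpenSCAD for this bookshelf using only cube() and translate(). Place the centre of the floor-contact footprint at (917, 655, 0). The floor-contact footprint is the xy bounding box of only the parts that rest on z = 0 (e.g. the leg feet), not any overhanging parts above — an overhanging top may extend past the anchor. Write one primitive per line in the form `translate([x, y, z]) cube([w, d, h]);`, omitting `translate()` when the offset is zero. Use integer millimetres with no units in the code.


translate([331, 480, 0]) cube([36, 350, 1377]);
translate([1467, 480, 0]) cube([36, 350, 1377]);
translate([367, 480, 0]) cube([1100, 350, 32]);
translate([367, 480, 409]) cube([1100, 350, 32]);
translate([367, 480, 818]) cube([1100, 350, 32]);
translate([367, 480, 1227]) cube([1100, 350, 32]);


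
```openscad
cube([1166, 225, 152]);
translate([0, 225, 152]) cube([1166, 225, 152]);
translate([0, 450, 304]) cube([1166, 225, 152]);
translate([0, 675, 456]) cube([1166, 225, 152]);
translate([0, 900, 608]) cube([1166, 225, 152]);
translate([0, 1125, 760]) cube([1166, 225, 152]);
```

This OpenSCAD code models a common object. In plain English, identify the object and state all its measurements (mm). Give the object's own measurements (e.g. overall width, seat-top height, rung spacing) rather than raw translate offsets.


A straight staircase of 6 solid steps. Each step is 1166 mm wide (x), 225 mm deep (y, the going) and 152 mm tall (the rise). The first step rests on the floor; each subsequent step sits one going further in +y and one rise higher in +z, directly behind and above the previous step with no overlap.


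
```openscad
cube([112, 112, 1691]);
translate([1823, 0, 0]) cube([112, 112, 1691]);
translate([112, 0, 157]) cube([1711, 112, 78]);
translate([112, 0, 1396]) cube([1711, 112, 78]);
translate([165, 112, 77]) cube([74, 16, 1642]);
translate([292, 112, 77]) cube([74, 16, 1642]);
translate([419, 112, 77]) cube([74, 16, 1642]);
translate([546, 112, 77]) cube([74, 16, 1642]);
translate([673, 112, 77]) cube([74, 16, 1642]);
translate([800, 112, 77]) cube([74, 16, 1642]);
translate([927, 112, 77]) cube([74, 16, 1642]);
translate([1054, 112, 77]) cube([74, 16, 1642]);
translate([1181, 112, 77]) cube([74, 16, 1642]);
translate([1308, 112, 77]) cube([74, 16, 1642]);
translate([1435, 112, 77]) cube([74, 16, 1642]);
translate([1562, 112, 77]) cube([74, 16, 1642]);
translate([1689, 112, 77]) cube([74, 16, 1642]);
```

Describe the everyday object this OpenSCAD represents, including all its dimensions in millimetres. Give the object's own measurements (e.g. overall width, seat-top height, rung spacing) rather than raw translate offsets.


A fence section. Two 112×112 mm posts, 1691 mm tall, stand on the floor with a clear span of 1711 mm between their inner faces. Two horizontal rails of 112×78 mm section span the gap between the posts with their undersides at z = 157 mm and z = 1396 mm, flush with the posts' −y face. 13 pickets, each 74 mm wide, 16 mm thick and 1642 mm tall, are fixed to the +y face of the rails with their bottoms at z = 77 mm, spaced across the span with a 53 mm gap after the −x post and between neighbouring pickets, with 60 mm left before the +x post.


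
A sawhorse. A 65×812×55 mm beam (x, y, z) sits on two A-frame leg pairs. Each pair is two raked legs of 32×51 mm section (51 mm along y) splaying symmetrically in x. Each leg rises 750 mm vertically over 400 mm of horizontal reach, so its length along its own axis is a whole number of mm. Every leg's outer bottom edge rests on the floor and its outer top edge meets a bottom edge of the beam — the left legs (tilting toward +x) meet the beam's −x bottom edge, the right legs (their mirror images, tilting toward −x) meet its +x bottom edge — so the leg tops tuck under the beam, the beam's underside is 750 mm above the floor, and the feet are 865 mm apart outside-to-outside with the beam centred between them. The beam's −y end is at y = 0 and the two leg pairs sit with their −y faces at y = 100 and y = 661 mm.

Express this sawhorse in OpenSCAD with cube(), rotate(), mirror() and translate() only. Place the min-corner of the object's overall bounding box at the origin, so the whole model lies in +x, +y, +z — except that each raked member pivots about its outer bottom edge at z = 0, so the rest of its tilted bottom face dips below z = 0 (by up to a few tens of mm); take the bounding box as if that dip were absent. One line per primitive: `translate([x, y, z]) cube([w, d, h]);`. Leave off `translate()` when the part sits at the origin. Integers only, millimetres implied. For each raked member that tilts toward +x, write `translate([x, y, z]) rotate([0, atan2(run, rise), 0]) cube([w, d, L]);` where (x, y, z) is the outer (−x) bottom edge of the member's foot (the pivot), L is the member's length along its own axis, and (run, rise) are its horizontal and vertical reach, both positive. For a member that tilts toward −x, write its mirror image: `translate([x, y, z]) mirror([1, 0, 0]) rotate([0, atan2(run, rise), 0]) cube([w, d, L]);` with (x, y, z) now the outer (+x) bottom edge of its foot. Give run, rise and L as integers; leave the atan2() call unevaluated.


translate([400, 0, 750]) cube([65, 812, 55]);
translate([0, 100, 0]) rotate([0, atan2(400, 750), 0]) cube([32, 51, 850]);
translate([865, 100, 0]) mirror([1, 0, 0]) rotate([0, atan2(400, 750), 0]) cube([32, 51, 850]);
translate([0, 661, 0]) rotate([0, atan2(400, 750), 0]) cube([32, 51, 850]);
translate([865, 661, 0]) mirror([1, 0, 0]) rotate([0, atan2(400, 750), 0]) cube([32, 51, 850]);


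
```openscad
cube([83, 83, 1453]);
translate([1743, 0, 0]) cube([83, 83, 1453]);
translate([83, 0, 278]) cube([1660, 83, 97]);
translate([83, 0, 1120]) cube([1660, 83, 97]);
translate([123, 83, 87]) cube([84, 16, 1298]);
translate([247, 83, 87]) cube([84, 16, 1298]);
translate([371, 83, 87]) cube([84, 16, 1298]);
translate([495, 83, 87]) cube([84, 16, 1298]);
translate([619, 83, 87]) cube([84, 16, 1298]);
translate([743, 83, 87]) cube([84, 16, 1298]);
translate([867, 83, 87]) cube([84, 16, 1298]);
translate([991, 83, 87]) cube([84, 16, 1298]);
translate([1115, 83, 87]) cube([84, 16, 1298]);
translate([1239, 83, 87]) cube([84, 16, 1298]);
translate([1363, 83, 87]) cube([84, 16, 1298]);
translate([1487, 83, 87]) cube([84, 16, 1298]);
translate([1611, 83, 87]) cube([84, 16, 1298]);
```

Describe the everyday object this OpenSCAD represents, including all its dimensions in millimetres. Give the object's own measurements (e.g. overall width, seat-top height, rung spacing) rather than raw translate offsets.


A fence section. Two 83×83 mm posts, 1453 mm tall, stand on the floor with a clear span of 1660 mm between their inner faces. Two horizontal rails of 83×97 mm section span the gap between the posts with their undersides at z = 278 mm and z = 1120 mm, flush with the posts' −y face. 13 pickets, each 84 mm wide, 16 mm thick and 1298 mm tall, are fixed to the +y face of the rails with their bottoms at z = 87 mm, spaced across the span with a 40 mm gap after the −x post and between neighbouring pickets, with 48 mm left before the +x post.


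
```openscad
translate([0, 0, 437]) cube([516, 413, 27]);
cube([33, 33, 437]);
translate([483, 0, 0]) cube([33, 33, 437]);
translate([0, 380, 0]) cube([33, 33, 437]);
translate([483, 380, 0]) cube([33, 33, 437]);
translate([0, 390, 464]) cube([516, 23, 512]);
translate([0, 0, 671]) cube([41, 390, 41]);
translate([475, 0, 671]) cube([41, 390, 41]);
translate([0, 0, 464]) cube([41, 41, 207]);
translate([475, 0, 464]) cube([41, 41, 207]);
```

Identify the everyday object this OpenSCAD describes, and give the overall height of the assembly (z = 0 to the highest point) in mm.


A chair. The overall height is 976 mm.

A slab on four corner posts with a tall panel at the back — a chair. The seat slab sits at z = 437 with thickness 27, and the 512 mm backrest starts at the seat top, so the overall height is 437 + 27 + 512 = 976 mm.


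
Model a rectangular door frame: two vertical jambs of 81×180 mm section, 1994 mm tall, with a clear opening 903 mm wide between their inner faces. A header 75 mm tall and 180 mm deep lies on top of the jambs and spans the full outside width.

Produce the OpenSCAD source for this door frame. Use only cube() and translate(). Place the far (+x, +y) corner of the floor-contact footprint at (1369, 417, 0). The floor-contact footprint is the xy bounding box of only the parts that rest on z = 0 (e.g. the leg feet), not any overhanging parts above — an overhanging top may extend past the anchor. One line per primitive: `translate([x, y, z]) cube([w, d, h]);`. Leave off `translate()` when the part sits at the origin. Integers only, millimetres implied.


translate([304, 237, 0]) cube([81, 180, 1994]);
translate([1288, 237, 0]) cube([81, 180, 1994]);
translate([304, 237, 1994]) cube([1065, 180, 75]);


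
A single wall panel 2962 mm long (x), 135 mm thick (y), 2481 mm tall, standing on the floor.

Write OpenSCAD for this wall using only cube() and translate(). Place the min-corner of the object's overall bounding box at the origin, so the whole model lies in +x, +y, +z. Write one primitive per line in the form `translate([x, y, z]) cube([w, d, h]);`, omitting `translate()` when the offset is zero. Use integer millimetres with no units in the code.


cube([2962, 135, 2481]);


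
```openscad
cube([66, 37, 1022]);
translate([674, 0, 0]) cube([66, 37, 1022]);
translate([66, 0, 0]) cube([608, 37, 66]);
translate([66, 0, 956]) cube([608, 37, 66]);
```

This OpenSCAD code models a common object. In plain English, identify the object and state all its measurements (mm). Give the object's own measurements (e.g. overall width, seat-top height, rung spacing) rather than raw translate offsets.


A rectangular picture frame lying in the x–z plane (depth along y). The opening is 608 mm wide (x) by 890 mm tall (z), surrounded by a border 66 mm wide on all four sides. The frame is 37 mm deep and is made of two full-height vertical stiles with two horizontal rails fitted between them.


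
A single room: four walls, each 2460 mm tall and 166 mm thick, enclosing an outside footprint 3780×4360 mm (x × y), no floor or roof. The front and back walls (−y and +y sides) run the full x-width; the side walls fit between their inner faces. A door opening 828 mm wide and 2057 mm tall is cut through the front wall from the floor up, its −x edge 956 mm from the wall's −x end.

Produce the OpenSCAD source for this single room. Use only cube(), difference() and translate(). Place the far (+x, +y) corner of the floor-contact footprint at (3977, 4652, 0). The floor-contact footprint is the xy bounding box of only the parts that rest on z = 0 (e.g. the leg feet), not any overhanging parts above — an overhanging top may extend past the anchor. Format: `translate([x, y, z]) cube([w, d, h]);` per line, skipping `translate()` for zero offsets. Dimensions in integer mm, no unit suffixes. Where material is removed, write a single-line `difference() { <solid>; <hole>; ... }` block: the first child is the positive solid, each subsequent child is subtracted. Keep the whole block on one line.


difference() { translate([197, 292, 0]) cube([3780, 166, 2460]); translate([1153, 292, 0]) cube([828, 166, 2057]); }
translate([197, 4486, 0]) cube([3780, 166, 2460]);
translate([197, 458, 0]) cube([166, 4028, 2460]);
translate([3811, 458, 0]) cube([166, 4028, 2460]);


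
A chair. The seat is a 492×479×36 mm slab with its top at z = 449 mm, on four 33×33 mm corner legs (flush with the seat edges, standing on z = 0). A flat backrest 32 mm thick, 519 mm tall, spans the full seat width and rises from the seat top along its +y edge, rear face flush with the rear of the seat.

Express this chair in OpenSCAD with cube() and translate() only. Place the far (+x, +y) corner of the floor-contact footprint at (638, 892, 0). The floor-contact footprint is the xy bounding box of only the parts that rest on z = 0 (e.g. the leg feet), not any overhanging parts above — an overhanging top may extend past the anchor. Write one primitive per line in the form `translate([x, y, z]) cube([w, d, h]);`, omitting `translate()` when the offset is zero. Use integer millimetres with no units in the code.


translate([146, 413, 413]) cube([492, 479, 36]);
translate([146, 413, 0]) cube([33, 33, 413]);
translate([605, 413, 0]) cube([33, 33, 413]);
translate([146, 859, 0]) cube([33, 33, 413]);
translate([605, 859, 0]) cube([33, 33, 413]);
translate([146, 860, 449]) cube([492, 32, 519]);
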